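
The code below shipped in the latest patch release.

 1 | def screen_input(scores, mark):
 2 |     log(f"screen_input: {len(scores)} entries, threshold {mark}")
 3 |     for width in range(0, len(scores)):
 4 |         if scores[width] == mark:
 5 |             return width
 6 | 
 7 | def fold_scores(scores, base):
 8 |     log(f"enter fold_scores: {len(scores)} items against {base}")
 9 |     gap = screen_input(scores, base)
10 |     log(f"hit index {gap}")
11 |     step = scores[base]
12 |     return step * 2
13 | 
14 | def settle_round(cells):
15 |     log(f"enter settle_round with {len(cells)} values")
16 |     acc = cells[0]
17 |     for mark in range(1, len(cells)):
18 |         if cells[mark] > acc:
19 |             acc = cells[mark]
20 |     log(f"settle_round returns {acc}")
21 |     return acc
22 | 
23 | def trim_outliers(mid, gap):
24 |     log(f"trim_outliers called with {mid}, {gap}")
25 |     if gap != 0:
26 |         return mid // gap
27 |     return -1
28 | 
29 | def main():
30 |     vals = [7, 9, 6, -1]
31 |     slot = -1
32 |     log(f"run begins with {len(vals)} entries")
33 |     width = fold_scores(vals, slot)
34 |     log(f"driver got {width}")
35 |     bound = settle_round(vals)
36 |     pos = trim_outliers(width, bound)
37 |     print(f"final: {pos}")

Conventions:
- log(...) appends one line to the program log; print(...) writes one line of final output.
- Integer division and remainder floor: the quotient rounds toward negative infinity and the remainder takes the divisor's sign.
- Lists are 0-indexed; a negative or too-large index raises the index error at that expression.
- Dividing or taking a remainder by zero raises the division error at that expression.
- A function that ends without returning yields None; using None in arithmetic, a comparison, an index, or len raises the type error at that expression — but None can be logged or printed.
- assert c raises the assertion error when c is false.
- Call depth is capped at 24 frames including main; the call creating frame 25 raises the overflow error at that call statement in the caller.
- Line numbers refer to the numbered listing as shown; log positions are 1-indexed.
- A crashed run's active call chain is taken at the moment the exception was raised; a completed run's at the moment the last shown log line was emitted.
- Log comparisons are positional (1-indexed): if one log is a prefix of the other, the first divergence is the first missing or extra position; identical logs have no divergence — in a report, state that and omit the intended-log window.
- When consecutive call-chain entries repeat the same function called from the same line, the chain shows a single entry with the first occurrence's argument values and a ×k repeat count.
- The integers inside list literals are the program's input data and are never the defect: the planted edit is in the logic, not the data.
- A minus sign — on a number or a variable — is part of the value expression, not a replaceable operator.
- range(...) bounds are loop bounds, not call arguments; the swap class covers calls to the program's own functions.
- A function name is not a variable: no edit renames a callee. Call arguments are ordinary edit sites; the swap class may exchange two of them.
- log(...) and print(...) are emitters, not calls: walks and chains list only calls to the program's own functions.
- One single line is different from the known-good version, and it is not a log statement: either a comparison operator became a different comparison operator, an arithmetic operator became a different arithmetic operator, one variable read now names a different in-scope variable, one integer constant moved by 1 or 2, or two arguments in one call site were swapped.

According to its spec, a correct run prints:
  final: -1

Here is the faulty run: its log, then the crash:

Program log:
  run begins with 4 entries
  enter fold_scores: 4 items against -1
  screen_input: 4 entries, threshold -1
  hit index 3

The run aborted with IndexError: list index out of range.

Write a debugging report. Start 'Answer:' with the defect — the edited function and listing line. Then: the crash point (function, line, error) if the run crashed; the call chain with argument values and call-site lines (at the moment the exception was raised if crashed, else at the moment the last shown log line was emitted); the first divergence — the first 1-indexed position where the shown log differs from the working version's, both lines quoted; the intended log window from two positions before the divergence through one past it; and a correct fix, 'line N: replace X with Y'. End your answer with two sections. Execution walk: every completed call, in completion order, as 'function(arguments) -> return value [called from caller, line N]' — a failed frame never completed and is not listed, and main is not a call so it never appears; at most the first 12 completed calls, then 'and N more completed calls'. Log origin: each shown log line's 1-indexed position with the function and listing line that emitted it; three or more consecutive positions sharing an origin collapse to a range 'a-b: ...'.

Answer: the defect is in fold_scores at line 11.
Key observation: The log ends early — 4 lines, where the working version next logs 'driver got -2'.
Crash: fold_scores, line 11, IndexError.
Call chain: main -> fold_scores([7, 9, 6, -1], -1) (called at line 33).
First divergence: position 5; the shown log stops at 4 lines while the working version next logs 'driver got -2'.
Intended log window:
  3: screen_input: 4 entries, threshold -1
  4: hit index 3
  5: driver got -2
  6: enter settle_round with 4 values
Execution walk:
  screen_input([7, 9, 6, -1], -1) -> 3  [called from fold_scores, line 9]
Log line origins:
  1: logged in main at line 32
  2: logged in fold_scores at line 8
  3: logged in screen_input at line 2
  4: logged in fold_scores at line 10
A correct fix: line 11: replace `base` with `gap`.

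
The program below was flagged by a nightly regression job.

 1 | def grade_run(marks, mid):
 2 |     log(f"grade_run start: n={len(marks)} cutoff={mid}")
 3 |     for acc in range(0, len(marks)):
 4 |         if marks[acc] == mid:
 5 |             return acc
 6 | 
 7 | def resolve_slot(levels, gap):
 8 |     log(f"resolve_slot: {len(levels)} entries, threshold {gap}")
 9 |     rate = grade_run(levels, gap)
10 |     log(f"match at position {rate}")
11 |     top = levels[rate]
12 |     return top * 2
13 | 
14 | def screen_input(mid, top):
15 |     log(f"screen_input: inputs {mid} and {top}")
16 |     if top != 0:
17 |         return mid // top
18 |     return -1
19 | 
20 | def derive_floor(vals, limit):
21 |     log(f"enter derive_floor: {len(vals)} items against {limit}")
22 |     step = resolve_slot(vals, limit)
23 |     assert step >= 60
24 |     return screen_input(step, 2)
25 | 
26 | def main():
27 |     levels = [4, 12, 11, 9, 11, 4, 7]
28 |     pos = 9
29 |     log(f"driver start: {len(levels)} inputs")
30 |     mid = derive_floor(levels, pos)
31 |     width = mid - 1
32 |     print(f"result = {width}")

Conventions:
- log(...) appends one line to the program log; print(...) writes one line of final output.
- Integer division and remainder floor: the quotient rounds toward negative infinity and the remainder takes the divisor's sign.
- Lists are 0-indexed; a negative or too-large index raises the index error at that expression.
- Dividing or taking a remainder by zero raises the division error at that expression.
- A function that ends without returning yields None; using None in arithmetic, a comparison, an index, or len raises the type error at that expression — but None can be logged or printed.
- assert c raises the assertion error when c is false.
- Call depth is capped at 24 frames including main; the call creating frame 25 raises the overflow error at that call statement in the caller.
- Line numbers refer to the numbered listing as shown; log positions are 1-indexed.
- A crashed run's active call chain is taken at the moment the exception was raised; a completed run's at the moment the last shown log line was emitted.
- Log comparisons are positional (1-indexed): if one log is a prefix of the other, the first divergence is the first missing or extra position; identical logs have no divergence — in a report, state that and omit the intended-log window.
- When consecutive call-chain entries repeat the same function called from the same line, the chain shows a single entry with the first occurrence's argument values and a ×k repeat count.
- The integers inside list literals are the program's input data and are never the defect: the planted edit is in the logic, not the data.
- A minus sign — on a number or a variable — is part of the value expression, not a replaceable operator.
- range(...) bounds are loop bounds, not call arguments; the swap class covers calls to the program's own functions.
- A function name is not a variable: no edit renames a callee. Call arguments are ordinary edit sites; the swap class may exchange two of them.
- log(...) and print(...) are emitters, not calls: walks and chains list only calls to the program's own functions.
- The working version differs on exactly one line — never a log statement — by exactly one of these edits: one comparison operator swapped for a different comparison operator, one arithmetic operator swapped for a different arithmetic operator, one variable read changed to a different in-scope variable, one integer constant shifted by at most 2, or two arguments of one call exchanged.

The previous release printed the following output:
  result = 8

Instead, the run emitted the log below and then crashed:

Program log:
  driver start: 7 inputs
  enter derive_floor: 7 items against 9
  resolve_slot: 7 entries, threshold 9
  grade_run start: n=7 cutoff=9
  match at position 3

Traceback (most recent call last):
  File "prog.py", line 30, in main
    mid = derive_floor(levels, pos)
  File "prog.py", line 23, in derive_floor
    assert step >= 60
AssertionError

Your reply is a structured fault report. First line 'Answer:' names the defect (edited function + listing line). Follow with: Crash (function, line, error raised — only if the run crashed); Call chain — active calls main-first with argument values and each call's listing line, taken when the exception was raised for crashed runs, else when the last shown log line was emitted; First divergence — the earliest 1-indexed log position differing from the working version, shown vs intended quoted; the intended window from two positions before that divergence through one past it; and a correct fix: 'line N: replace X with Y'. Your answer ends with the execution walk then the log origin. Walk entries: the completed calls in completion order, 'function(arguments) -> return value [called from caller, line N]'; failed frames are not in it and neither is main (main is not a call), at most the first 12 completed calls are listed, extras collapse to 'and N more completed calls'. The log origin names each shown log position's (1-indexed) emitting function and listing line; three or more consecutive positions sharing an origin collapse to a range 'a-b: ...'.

Answer: the defect is in derive_floor at line 23.
Key fact: The faulty run's log stops after 5 lines; the working version's next line would be 'screen_input: inputs 18 and 2'.
Crash: derive_floor, line 23, AssertionError.
Call chain: main -> derive_floor([4, 12, 11, 9, 11, 4, 7], 9) (called at line 30).
First divergence: position 6; the shown log stops at 5 lines while the working version next logs 'screen_input: inputs 18 and 2'.
Intended log window:
  4: grade_run start: n=7 cutoff=9
  5: match at position 3
  6: screen_input: inputs 18 and 2
Execution walk:
  grade_run([4, 12, 11, 9, 11, 4, 7], 9) -> 3  [called from resolve_slot, line 9]
  resolve_slot([4, 12, 11, 9, 11, 4, 7], 9) -> 18  [called from derive_floor, line 22]
Log origin:
  1: logged in main at line 29
  2: logged in derive_floor at line 21
  3: logged in resolve_slot at line 8
  4: logged in grade_run at line 2
  5: logged in resolve_slot at line 10
A correct fix: line 23: replace `>=` with `<=`.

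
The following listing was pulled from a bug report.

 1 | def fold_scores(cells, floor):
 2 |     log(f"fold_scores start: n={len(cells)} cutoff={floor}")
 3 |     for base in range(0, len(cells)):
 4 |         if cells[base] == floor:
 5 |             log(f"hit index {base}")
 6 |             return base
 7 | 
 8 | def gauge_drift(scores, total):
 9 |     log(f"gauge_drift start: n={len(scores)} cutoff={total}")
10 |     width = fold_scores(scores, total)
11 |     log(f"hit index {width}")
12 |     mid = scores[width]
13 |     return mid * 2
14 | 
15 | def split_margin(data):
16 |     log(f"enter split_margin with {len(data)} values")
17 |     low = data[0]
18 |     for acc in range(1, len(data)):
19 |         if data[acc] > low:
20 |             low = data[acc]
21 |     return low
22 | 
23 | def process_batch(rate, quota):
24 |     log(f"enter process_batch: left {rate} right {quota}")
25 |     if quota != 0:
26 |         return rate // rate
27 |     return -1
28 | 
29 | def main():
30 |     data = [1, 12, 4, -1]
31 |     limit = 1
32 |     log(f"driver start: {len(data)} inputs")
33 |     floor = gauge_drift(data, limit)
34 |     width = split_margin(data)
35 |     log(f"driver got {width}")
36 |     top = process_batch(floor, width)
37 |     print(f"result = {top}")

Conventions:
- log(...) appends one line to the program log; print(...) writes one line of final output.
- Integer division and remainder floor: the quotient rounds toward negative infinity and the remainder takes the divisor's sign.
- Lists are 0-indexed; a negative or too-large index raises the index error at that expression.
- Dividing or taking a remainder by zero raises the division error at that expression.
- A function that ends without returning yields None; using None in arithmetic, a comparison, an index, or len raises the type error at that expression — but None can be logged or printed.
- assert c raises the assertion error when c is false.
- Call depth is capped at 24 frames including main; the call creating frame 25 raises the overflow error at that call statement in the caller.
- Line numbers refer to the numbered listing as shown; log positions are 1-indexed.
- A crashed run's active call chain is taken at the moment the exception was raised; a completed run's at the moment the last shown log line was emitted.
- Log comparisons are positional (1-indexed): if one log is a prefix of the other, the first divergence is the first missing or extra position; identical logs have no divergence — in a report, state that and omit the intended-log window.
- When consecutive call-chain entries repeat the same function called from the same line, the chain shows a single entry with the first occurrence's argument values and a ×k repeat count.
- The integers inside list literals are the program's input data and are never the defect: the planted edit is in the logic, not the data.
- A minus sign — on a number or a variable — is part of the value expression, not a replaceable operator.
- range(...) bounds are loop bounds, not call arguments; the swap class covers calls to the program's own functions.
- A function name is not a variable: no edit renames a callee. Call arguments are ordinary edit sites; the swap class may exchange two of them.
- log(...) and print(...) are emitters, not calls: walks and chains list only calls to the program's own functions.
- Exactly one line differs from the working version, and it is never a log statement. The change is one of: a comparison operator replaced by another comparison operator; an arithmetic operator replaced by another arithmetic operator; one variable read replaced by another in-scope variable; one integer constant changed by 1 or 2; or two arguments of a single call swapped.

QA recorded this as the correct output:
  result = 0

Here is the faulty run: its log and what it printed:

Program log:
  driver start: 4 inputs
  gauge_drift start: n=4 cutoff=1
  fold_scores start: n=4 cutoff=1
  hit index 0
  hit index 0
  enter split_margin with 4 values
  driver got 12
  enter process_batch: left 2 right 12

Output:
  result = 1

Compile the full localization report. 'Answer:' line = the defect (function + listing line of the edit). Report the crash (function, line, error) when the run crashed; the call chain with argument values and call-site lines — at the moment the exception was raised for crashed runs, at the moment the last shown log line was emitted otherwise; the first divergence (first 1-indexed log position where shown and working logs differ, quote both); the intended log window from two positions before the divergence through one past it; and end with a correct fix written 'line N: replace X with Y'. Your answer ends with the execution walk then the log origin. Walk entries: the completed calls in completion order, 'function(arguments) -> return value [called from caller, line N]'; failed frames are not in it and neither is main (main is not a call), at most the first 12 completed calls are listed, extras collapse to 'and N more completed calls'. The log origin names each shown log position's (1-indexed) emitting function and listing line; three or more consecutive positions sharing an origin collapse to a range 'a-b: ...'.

Answer: the defect is in process_batch at line 26.
Key observation: The two runs log identically and part ways only at the printed values.
Call chain: main -> process_batch(2, 12) (called at line 36).
First divergence: none — the logs agree in full.
Execution walk:
  fold_scores([1, 12, 4, -1], 1) -> 0  [called from gauge_drift, line 10]
  gauge_drift([1, 12, 4, -1], 1) -> 2  [called from main, line 33]
  split_margin([1, 12, 4, -1]) -> 12  [called from main, line 34]
  process_batch(2, 12) -> 1  [called from main, line 36]
Origin of each log line:
  1 — main, line 32
  2 — gauge_drift, line 9
  3 — fold_scores, line 2
  4 — fold_scores, line 5
  5 — gauge_drift, line 11
  6 — split_margin, line 16
  7 — main, line 35
  8 — process_batch, line 24
A correct fix: line 26: replace `rate // rate` with `rate // quota`.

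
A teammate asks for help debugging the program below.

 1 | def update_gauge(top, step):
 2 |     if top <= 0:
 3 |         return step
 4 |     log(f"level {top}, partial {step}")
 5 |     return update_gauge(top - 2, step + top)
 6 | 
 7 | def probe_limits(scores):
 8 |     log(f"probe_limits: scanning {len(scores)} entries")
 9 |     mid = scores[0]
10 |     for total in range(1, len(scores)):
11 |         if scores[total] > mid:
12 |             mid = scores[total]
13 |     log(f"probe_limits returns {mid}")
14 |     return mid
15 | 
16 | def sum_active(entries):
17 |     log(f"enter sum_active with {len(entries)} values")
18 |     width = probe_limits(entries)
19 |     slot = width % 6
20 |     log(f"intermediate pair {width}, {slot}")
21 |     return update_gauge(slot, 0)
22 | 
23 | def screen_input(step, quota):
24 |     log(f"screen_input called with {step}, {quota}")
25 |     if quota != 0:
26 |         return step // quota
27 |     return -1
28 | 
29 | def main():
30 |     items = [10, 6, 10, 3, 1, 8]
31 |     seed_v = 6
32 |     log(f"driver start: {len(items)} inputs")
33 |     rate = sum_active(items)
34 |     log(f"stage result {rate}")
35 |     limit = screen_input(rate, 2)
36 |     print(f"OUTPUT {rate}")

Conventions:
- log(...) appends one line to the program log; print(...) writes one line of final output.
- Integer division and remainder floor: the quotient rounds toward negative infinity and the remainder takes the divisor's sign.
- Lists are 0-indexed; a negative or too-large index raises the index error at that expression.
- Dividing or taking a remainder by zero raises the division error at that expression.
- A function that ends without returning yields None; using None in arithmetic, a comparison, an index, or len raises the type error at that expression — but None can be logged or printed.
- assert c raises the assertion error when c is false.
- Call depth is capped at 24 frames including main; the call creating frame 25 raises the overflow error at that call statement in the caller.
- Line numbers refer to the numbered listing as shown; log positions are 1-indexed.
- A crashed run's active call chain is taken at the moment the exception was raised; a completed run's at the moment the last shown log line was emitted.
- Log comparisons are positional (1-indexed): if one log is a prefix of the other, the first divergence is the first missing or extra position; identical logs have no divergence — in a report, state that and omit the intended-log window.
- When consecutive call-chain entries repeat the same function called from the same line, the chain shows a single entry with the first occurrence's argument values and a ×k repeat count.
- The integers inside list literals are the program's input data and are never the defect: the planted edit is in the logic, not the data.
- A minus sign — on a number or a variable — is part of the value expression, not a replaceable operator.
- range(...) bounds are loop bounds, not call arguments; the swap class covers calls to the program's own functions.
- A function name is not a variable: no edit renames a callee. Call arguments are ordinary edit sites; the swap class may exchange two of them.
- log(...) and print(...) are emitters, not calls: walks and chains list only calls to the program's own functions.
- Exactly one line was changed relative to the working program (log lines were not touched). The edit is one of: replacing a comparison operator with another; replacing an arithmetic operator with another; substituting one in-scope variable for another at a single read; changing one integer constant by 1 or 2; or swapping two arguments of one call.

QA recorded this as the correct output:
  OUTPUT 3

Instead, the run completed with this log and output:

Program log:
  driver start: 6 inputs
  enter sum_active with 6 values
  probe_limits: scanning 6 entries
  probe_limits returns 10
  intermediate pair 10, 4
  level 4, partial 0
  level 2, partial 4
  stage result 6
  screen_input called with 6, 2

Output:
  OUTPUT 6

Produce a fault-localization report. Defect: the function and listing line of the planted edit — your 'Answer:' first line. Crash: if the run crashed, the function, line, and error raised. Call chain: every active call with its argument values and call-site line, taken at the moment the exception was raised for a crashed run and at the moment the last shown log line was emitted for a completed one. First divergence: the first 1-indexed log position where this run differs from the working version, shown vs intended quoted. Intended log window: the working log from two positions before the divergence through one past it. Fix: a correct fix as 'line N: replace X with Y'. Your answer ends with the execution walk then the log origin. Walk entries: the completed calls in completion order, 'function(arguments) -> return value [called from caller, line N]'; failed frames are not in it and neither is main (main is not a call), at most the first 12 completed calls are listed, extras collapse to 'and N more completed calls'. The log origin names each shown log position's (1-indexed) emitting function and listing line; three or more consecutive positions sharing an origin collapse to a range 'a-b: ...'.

Answer: the defect is in main at line 36.
Key observation: Every logged value matches the working version; the printed result is what differs.
Call chain: main -> screen_input(6, 2) (called at line 35).
First divergence: none — the logs agree in full.
Execution walk:
  probe_limits([10, 6, 10, 3, 1, 8]) -> 10  [called from sum_active, line 18]
  update_gauge(0, 6) -> 6  [called from update_gauge, line 5]
  update_gauge(2, 4) -> 6  [called from update_gauge, line 5]
  update_gauge(4, 0) -> 6  [called from sum_active, line 21]
  sum_active([10, 6, 10, 3, 1, 8]) -> 6  [called from main, line 33]
  screen_input(6, 2) -> 3  [called from main, line 35]
Log line origins:
  1: emitted by main (line 32)
  2: emitted by sum_active (line 17)
  3: emitted by probe_limits (line 8)
  4: emitted by probe_limits (line 13)
  5: emitted by sum_active (line 20)
  6: emitted by update_gauge (line 4)
  7: emitted by update_gauge (line 4)
  8: emitted by main (line 34)
  9: emitted by screen_input (line 24)
A correct fix: line 36: replace `rate` with `limit`.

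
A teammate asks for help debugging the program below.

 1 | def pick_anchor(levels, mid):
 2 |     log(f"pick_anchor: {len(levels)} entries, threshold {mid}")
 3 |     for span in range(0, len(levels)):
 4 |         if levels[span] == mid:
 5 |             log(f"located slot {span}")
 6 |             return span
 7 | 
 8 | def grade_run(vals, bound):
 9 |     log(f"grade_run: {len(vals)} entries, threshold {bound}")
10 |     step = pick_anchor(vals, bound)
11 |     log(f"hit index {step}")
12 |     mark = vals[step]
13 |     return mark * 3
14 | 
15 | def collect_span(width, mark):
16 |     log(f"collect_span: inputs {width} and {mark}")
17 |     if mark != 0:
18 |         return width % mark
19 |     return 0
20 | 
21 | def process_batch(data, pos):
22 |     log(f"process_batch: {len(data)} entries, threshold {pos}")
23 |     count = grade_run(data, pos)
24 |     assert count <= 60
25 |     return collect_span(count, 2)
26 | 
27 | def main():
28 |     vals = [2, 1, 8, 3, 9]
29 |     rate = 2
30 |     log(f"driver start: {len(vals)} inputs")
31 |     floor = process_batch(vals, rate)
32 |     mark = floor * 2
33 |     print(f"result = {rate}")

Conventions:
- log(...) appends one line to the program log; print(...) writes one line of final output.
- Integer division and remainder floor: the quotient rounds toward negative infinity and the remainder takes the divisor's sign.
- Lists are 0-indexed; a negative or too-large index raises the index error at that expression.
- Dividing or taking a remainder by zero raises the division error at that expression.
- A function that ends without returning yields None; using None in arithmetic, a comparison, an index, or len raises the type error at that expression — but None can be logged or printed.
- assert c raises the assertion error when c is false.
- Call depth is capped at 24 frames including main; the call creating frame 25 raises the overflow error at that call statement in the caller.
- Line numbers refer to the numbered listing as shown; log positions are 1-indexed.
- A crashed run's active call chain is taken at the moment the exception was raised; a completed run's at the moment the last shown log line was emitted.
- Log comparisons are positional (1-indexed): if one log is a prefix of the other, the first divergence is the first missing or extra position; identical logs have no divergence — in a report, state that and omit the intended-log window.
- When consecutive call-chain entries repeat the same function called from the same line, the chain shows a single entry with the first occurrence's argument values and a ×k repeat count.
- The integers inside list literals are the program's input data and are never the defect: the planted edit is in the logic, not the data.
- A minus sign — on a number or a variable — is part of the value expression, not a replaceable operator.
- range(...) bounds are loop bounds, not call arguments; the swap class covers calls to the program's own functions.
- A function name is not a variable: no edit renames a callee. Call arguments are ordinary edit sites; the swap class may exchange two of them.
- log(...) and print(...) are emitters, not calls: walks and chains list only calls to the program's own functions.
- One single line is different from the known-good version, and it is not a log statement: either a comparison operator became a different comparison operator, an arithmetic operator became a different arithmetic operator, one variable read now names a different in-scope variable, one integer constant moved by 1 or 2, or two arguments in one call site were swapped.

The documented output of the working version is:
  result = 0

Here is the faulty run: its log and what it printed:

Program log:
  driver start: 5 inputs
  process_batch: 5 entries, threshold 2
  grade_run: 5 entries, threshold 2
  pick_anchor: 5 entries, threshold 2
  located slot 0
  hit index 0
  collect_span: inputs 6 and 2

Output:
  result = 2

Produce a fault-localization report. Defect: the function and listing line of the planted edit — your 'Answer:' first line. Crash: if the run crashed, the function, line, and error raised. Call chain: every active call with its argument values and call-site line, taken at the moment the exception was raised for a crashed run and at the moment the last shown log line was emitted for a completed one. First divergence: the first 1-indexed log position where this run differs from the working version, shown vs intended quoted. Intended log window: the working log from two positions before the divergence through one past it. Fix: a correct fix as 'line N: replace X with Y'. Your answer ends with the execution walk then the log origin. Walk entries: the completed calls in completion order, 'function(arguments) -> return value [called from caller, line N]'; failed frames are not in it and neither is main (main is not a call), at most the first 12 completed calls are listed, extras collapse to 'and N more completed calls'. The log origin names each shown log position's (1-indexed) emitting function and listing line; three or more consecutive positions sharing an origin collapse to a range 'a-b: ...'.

Answer: the defect is in main at line 33.
Key fact: The two runs log identically and part ways only at the printed values.
Call chain: main -> process_batch([2, 1, 8, 3, 9], 2) (called at line 31) -> collect_span(6, 2) (called at line 25).
First divergence: none (the log streams are identical).
Execution walk:
  pick_anchor([2, 1, 8, 3, 9], 2) -> 0  [called from grade_run, line 10]
  grade_run([2, 1, 8, 3, 9], 2) -> 6  [called from process_batch, line 23]
  collect_span(6, 2) -> 0  [called from process_batch, line 25]
  process_batch([2, 1, 8, 3, 9], 2) -> 0  [called from main, line 31]
Origin of each log line:
  1: emitted by main (line 30)
  2: emitted by process_batch (line 22)
  3: emitted by grade_run (line 9)
  4: emitted by pick_anchor (line 2)
  5: emitted by pick_anchor (line 5)
  6: emitted by grade_run (line 11)
  7: emitted by collect_span (line 16)
A correct fix: line 33: replace `rate` with `mark`.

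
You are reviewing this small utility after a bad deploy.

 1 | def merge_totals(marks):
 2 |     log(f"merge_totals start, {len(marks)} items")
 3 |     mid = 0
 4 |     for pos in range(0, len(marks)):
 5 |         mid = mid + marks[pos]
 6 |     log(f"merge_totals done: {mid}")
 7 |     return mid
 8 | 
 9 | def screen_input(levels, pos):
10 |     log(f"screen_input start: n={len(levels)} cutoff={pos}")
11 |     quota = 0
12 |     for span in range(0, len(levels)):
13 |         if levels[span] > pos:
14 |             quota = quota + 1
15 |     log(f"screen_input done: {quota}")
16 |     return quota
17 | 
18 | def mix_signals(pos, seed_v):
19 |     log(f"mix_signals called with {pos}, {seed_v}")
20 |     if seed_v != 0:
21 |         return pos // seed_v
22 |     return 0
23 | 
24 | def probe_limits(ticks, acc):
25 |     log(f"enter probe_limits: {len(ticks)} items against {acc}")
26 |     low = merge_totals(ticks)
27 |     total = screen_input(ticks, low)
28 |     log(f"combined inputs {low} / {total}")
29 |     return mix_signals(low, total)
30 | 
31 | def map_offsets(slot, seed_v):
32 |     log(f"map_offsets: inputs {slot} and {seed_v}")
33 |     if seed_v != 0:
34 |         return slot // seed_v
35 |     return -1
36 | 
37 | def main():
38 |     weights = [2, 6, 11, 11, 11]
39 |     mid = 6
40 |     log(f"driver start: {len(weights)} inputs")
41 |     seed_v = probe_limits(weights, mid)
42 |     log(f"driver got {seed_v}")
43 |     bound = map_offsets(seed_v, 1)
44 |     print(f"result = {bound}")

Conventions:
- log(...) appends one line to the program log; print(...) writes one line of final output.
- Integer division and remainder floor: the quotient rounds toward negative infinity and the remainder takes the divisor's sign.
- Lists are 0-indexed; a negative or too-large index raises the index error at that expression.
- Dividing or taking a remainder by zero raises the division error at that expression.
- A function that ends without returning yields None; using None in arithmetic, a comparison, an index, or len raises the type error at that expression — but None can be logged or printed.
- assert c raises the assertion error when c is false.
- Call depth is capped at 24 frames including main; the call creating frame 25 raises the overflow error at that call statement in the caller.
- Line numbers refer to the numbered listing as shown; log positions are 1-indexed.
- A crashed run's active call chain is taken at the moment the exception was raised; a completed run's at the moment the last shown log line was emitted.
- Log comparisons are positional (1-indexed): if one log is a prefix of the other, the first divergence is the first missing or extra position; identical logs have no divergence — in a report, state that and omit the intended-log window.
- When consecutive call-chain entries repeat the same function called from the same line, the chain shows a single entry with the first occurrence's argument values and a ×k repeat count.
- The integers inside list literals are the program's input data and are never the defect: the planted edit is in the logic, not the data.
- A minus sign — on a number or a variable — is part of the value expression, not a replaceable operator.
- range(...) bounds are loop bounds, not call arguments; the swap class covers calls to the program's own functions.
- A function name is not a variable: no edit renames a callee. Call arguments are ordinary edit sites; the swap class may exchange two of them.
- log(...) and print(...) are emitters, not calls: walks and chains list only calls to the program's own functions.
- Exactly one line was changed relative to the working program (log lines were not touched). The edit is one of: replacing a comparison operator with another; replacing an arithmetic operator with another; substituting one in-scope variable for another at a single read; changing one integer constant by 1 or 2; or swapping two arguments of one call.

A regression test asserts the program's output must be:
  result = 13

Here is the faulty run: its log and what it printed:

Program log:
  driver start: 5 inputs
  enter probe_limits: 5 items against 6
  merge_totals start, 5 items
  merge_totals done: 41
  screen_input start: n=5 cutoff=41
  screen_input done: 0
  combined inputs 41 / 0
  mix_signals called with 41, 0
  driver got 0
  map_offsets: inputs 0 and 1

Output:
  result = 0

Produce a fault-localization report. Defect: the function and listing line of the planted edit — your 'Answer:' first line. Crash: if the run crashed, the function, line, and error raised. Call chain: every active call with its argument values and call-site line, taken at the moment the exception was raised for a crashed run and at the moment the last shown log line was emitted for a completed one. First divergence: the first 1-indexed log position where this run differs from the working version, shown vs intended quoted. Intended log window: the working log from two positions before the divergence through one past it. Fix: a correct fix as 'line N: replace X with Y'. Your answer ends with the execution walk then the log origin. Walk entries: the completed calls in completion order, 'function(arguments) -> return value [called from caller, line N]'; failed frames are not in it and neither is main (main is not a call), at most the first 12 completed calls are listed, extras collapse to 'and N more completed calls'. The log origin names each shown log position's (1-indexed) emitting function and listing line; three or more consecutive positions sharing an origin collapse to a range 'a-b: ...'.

Answer: the defect is in probe_limits at line 27.
Core observation: Everything matches until log position 5, which reads 'screen_input start: n=5 cutoff=41' in place of 'screen_input start: n=5 cutoff=6'.
Call chain: main -> map_offsets(0, 1) (called at line 43).
First divergence: position 5 — the shown line 'screen_input start: n=5 cutoff=41' should read 'screen_input start: n=5 cutoff=6'.
Intended log window:
  3: merge_totals start, 5 items
  4: merge_totals done: 41
  5: screen_input start: n=5 cutoff=6
  6: screen_input done: 3
Execution walk:
  merge_totals([2, 6, 11, 11, 11]) -> 41  [called from probe_limits, line 26]
  screen_input([2, 6, 11, 11, 11], 41) -> 0  [called from probe_limits, line 27]
  mix_signals(41, 0) -> 0  [called from probe_limits, line 29]
  probe_limits([2, 6, 11, 11, 11], 6) -> 0  [called from main, line 41]
  map_offsets(0, 1) -> 0  [called from main, line 43]
Origin of each log line:
  1: emitted by main (line 40)
  2: emitted by probe_limits (line 25)
  3: emitted by merge_totals (line 2)
  4: emitted by merge_totals (line 6)
  5: emitted by screen_input (line 10)
  6: emitted by screen_input (line 15)
  7: emitted by probe_limits (line 28)
  8: emitted by mix_signals (line 19)
  9: emitted by main (line 42)
  10: emitted by map_offsets (line 32)
A correct fix: line 27: replace `low` with `acc`.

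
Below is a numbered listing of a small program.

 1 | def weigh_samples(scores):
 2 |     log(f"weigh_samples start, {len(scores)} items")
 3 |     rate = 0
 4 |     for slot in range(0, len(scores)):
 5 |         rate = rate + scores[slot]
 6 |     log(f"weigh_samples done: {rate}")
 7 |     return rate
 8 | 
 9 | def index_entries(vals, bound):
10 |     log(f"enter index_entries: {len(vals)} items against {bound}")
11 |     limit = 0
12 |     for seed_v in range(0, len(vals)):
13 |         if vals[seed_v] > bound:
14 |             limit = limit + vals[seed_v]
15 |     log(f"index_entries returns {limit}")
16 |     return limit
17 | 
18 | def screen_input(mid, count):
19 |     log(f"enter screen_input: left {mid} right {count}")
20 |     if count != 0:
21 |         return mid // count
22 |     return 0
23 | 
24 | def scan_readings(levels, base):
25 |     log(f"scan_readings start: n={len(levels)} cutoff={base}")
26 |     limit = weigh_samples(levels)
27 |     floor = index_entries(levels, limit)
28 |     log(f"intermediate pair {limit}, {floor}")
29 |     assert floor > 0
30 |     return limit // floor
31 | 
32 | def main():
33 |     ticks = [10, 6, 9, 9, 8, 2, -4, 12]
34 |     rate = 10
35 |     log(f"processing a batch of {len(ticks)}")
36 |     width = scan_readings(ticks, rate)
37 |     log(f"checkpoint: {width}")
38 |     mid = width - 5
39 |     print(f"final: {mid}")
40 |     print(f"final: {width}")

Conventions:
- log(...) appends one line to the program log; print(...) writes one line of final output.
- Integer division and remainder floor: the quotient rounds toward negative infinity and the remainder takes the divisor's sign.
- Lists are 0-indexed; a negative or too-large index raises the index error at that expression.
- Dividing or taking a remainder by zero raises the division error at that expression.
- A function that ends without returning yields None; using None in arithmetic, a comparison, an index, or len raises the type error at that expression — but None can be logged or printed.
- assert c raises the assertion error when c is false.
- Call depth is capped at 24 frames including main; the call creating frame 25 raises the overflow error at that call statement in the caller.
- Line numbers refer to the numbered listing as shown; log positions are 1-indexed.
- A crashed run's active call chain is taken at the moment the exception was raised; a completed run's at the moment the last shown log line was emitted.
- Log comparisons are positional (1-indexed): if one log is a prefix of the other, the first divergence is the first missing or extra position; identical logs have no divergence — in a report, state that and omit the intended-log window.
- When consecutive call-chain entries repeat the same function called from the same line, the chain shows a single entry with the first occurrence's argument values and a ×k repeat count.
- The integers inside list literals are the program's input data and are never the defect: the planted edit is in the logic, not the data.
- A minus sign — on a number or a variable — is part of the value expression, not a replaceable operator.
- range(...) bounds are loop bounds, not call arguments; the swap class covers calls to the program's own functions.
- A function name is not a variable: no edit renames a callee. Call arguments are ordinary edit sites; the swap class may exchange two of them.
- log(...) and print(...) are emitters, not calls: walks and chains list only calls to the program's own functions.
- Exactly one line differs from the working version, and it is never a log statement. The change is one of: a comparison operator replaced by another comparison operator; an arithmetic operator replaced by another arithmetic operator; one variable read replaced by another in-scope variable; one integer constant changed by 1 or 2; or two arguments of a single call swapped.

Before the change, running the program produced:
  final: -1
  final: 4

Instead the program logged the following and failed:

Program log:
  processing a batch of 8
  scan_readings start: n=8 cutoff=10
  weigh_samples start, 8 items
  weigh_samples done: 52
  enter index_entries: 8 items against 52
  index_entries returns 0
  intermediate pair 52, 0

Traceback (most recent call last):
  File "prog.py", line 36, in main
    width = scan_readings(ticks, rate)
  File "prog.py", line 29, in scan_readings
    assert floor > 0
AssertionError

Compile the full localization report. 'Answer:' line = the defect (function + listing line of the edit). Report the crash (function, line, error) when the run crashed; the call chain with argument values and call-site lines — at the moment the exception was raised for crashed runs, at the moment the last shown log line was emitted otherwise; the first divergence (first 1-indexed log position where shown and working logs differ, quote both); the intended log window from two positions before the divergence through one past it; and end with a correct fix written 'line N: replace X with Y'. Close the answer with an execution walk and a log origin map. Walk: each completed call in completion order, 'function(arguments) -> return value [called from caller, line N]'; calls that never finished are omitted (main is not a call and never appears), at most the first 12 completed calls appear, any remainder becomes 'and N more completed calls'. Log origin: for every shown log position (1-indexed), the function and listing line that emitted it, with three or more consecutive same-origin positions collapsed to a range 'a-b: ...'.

Answer: the defect is in scan_readings at line 27.
Core observation: The log first diverges at position 5: the faulty run prints 'enter index_entries: 8 items against 52' where the working version prints 'enter index_entries: 8 items against 10'.
Crash: scan_readings, line 29, AssertionError.
Call chain: main -> scan_readings([10, 6, 9, 9, 8, 2, -4, 12], 10) (called at line 36).
First divergence: at position 5 the run shows 'enter index_entries: 8 items against 52' where the working version logs 'enter index_entries: 8 items against 10'.
Intended log window:
  3: weigh_samples start, 8 items
  4: weigh_samples done: 52
  5: enter index_entries: 8 items against 10
  6: index_entries returns 12
Execution walk:
  weigh_samples([10, 6, 9, 9, 8, 2, -4, 12]) -> 52  [called from scan_readings, line 26]
  index_entries([10, 6, 9, 9, 8, 2, -4, 12], 52) -> 0  [called from scan_readings, line 27]
Log origins:
  1: emitted by main (line 35)
  2: emitted by scan_readings (line 25)
  3: emitted by weigh_samples (line 2)
  4: emitted by weigh_samples (line 6)
  5: emitted by index_entries (line 10)
  6: emitted by index_entries (line 15)
  7: emitted by scan_readings (line 28)
A correct fix: line 27: replace `limit` with `base`.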